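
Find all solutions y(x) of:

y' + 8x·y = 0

Using integrating factor method:

General solution: y = Ce^(-4x^2)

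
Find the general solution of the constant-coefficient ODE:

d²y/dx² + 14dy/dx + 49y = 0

Characteristic equation: r² + 14r + 49 = 0
Factored: (r + 7)² = 0
Repeated root: r = -7
General solution: y = (C₁ + C₂x)e^(-7x)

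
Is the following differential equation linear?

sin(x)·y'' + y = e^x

Yes. Linear (y and its derivatives appear to the first power only, no products of y terms)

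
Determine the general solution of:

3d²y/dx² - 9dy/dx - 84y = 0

Characteristic equation: 3r² - 9r - 84 = 0
Divide by 3: r² - 3r - 28 = 0
Roots: r = 7, -4 (distinct real)
General solution: y = C₁e^(7x) + C₂e^(-4x)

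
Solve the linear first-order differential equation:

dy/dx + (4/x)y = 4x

Using integrating factor method:

General solution: y = (2/3)x^2 + Cx^(-4)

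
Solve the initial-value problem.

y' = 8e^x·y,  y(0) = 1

General solution: y = Ce^(8e^x)
Applying IC y(0) = 1:
Particular solution: y = e^(8(e^x - 1))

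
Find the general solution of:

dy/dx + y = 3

Using integrating factor method:

General solution: y = 3 + Ce^(-x)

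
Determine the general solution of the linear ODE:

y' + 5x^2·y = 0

Using integrating factor method:

General solution: y = Ce^(-5x^3/3)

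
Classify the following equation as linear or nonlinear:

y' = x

Linear (y and its derivatives appear to the first power only, no products of y terms)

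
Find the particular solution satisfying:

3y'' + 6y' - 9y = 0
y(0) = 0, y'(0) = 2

General solution: y = C₁e^x + C₂e^(-3x)
Applying ICs: C₁ = 1/2, C₂ = -1/2
Particular solution: y = (1/2)e^x - (1/2)e^(-3x)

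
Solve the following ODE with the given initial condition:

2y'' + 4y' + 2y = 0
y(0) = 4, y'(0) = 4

General solution: y = (C₁ + C₂x)e^(-x)
Repeated root r = -1
Applying ICs: C₁ = 4, C₂ = 8
Particular solution: y = (4 + 8x)e^(-x)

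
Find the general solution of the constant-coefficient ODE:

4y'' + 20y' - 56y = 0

Characteristic equation: 4r² + 20r - 56 = 0
Divide by 4: r² + 5r - 14 = 0
Roots: r = 2, -7 (distinct real)
General solution: y = C₁e^(2x) + C₂e^(-7x)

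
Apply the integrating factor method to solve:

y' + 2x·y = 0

Using integrating factor method:

General solution: y = Ce^(-x^2)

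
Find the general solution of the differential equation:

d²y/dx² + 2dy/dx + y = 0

Characteristic equation: r² + 2r + 1 = 0
Factored: (r + 1)² = 0
Repeated root: r = -1
General solution: y = (C₁ + C₂x)e^(-x)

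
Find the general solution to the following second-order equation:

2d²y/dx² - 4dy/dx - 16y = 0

Characteristic equation: 2r² - 4r - 16 = 0
Divide by 2: r² - 2r - 8 = 0
Roots: r = 4, -2 (distinct real)
General solution: y = C₁e^(4x) + C₂e^(-2x)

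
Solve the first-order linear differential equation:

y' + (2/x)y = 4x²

Using integrating factor method:

General solution: y = (4/5)x^3 + Cx^(-2)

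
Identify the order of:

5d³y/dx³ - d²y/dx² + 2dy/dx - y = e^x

The order is 3 (highest derivative is of order 3).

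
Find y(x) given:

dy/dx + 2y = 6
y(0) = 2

General solution: y = 3 + Ce^(-2x)
Applying y(0) = 2: C = 2 - 3 = -1
Particular solution: y = 3 - e^(-2x)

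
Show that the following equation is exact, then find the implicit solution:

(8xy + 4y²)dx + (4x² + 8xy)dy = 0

Verify exactness: ∂M/∂y = ∂N/∂x ✓
Find F(x,y) such that ∂F/∂x = M, ∂F/∂y = N
Solution: 4x²y + 4xy² = C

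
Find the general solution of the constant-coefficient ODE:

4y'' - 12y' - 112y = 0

Characteristic equation: 4r² - 12r - 112 = 0
Divide by 4: r² - 3r - 28 = 0
Roots: r = 7, -4 (distinct real)
General solution: y = C₁e^(7x) + C₂e^(-4x)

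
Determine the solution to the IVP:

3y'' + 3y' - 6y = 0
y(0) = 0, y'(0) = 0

General solution: y = C₁e^x + C₂e^(-2x)
Applying ICs: C₁ = 0, C₂ = 0
Particular solution: y = 0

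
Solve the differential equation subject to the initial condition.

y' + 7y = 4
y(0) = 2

General solution: y = 4/7 + Ce^(-7x)
Applying y(0) = 2: C = 2 - 4/7 = 10/7
Particular solution: y = 4/7 + (10/7)e^(-7x)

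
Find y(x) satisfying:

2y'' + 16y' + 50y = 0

Characteristic equation: 2r² + 16r + 50 = 0
Divide by 2: r² + 8r + 25 = 0
Roots: r = -4 ± 3i (complex conjugates)
General solution: y = e^(-4x)(C₁cos(3x) + C₂sin(3x))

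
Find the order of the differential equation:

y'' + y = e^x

The order is 2 (highest derivative is of order 2).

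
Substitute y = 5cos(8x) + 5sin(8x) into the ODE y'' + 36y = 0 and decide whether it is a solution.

Verification:
y'' = -320cos(8x) - 320sin(8x)
y'' + 36y ≠ 0 (frequency mismatch: got 64 instead of 36)

No, it is not a solution.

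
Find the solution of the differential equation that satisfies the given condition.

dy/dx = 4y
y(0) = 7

General solution: y = Ce^(4x)
Applying IC y(0) = 7:
Particular solution: y = 7e^(4x)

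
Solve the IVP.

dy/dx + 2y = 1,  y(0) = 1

General solution: y = 1/2 + Ce^(-2x)
Applying y(0) = 1: C = 1 - 1/2 = 1/2
Particular solution: y = 1/2 + (1/2)e^(-2x)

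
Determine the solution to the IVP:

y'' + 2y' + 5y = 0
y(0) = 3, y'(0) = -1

General solution: y = e^(-x)(C₁cos(2x) + C₂sin(2x))
Complex roots r = -1 ± 2i
Applying ICs: C₁ = 3, C₂ = 1
Particular solution: y = e^(-x)(3cos(2x) + sin(2x))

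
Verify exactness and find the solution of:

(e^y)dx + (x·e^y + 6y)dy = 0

Verify exactness: ∂M/∂y = ∂N/∂x ✓
Find F(x,y) such that ∂F/∂x = M, ∂F/∂y = N
Solution: x·e^y + 3y² = C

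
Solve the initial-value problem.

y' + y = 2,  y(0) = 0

General solution: y = 2 + Ce^(-x)
Applying y(0) = 0: C = 0 - 2 = -2
Particular solution: y = 2 - 2e^(-x)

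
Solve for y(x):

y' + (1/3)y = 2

Using integrating factor method:

General solution: y = 6 + Ce^(-x/3)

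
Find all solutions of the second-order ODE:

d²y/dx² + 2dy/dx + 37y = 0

Characteristic equation: r² + 2r + 37 = 0
Roots: r = -1 ± 6i (complex conjugates)
General solution: y = e^(-x)(C₁cos(6x) + C₂sin(6x))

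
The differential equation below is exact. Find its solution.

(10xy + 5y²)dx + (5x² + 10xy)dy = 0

Verify exactness: ∂M/∂y = ∂N/∂x ✓
Find F(x,y) such that ∂F/∂x = M, ∂F/∂y = N
Solution: 5x²y + 5xy² = C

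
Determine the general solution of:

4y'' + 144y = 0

Characteristic equation: 4r² + 144 = 0
Divide by 4: r² + 36 = 0
Roots: r = ±6i (complex conjugates)
General solution: y = C₁cos(6x) + C₂sin(6x)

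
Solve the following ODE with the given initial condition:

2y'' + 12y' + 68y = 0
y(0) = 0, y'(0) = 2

General solution: y = e^(-3x)(C₁cos(5x) + C₂sin(5x))
Complex roots r = -3 ± 5i
Applying ICs: C₁ = 0, C₂ = 2/5
Particular solution: y = e^(-3x)((2/5)sin(5x))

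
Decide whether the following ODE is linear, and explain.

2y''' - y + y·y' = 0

Nonlinear (product y·y')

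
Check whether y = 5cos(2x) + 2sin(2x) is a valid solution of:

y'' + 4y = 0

Verification:
y'' = -20cos(2x) - 8sin(2x)
y'' + 4y = 0 ✓

Yes, it is a solution.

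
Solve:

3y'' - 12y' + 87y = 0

Characteristic equation: 3r² - 12r + 87 = 0
Divide by 3: r² - 4r + 29 = 0
Roots: r = 2 ± 5i (complex conjugates)
General solution: y = e^(2x)(C₁cos(5x) + C₂sin(5x))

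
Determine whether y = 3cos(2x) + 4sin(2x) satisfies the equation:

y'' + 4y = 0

Verification:
y'' = -12cos(2x) - 16sin(2x)
y'' + 4y = 0 ✓

Yes, it is a solution.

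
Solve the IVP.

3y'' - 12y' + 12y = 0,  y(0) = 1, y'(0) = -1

General solution: y = (C₁ + C₂x)e^(2x)
Repeated root r = 2
Applying ICs: C₁ = 1, C₂ = -3
Particular solution: y = (1 - 3x)e^(2x)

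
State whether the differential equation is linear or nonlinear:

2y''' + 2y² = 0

Nonlinear (y² term)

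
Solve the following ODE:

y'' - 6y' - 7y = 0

Characteristic equation: r² - 6r - 7 = 0
Roots: r = 7, -1 (distinct real)
General solution: y = C₁e^(7x) + C₂e^(-x)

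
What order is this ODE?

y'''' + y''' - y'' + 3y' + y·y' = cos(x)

The order is 4 (highest derivative is of order 4).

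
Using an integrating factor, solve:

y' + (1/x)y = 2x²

Using integrating factor method:

General solution: y = (1/2)x^3 + C/x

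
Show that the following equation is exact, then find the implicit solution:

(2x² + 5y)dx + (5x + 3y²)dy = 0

Verify exactness: ∂M/∂y = ∂N/∂x ✓
Find F(x,y) such that ∂F/∂x = M, ∂F/∂y = N
Solution: 2x³/3 + 5xy + y³ = C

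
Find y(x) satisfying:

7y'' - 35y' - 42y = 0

Characteristic equation: 7r² - 35r - 42 = 0
Divide by 7: r² - 5r - 6 = 0
Roots: r = 6, -1 (distinct real)
General solution: y = C₁e^(6x) + C₂e^(-x)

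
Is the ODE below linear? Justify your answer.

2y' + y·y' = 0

No. Nonlinear (product y·y')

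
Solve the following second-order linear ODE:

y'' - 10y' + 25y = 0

Characteristic equation: r² - 10r + 25 = 0
Factored: (r - 5)² = 0
Repeated root: r = 5
General solution: y = (C₁ + C₂x)e^(5x)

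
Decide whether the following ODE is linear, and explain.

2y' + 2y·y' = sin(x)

Nonlinear (product y·y')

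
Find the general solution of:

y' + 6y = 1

Using integrating factor method:

General solution: y = 1/6 + Ce^(-6x)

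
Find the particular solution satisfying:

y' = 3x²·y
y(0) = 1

General solution: y = Ce^(x³)
Applying IC y(0) = 1:
Particular solution: y = e^(x³)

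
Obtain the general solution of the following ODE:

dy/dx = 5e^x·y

Separating variables and integrating:
ln|y| = 5e^x + C

General solution: y = Ce^(5e^x)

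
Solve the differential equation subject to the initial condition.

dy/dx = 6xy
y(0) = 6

General solution: y = Ce^(3x²)
Applying IC y(0) = 6:
Particular solution: y = 6e^(3x²)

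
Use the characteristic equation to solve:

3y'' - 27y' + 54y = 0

Characteristic equation: 3r² - 27r + 54 = 0
Divide by 3: r² - 9r + 18 = 0
Roots: r = 3, 6 (distinct real)
General solution: y = C₁e^(3x) + C₂e^(6x)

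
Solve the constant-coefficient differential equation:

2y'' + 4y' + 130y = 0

Characteristic equation: 2r² + 4r + 130 = 0
Divide by 2: r² + 2r + 65 = 0
Roots: r = -1 ± 8i (complex conjugates)
General solution: y = e^(-x)(C₁cos(8x) + C₂sin(8x))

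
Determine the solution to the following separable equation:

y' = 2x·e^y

Separating variables and integrating:
-e^(-y) = x² + C

General solution: y = -ln(C - x²)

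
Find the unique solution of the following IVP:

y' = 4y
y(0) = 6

General solution: y = Ce^(4x)
Applying IC y(0) = 6:
Particular solution: y = 6e^(4x)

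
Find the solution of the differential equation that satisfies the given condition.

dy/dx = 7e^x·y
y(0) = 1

General solution: y = Ce^(7e^x)
Applying IC y(0) = 1:
Particular solution: y = e^(7(e^x - 1))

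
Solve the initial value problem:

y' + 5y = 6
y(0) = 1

General solution: y = 6/5 + Ce^(-5x)
Applying y(0) = 1: C = 1 - 6/5 = -1/5
Particular solution: y = 6/5 - (1/5)e^(-5x)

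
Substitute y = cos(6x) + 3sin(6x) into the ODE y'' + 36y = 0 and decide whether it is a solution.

Verification:
y'' = -36cos(6x) - 108sin(6x)
y'' + 36y = 0 ✓

Yes, it is a solution.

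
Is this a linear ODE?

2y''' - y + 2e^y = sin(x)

No. Nonlinear (e^y is nonlinear in y)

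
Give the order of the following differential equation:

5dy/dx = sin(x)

The order is 1 (highest derivative is of order 1).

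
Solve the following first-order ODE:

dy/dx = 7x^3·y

Separating variables and integrating:
ln|y| = 7x^4/4 + C

General solution: y = Ce^(7x^4/4)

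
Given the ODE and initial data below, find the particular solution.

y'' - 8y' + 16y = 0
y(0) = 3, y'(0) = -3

General solution: y = (C₁ + C₂x)e^(4x)
Repeated root r = 4
Applying ICs: C₁ = 3, C₂ = -15
Particular solution: y = (3 - 15x)e^(4x)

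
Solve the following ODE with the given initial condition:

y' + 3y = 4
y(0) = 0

General solution: y = 4/3 + Ce^(-3x)
Applying y(0) = 0: C = 0 - 4/3 = -4/3
Particular solution: y = 4/3 - (4/3)e^(-3x)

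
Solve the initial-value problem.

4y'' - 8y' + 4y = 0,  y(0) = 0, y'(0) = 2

General solution: y = (C₁ + C₂x)e^x
Repeated root r = 1
Applying ICs: C₁ = 0, C₂ = 2
Particular solution: y = 2xe^x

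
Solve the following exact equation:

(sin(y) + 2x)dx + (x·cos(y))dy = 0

Verify exactness: ∂M/∂y = ∂N/∂x ✓
Find F(x,y) such that ∂F/∂x = M, ∂F/∂y = N
Solution: x·sin(y) + x² = C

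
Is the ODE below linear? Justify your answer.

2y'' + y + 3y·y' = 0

No. Nonlinear (product y·y')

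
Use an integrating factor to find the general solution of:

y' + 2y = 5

Using integrating factor method:

General solution: y = 5/2 + Ce^(-2x)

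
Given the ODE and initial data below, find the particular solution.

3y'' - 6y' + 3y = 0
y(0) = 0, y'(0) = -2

General solution: y = (C₁ + C₂x)e^x
Repeated root r = 1
Applying ICs: C₁ = 0, C₂ = -2
Particular solution: y = -2xe^x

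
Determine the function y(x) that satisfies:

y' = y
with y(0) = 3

General solution: y = Ce^x
Applying IC y(0) = 3:
Particular solution: y = 3e^x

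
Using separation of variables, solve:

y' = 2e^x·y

Separating variables and integrating:
ln|y| = 2e^x + C

General solution: y = Ce^(2e^x)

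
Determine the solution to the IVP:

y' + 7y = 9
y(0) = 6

General solution: y = 9/7 + Ce^(-7x)
Applying y(0) = 6: C = 6 - 9/7 = 33/7
Particular solution: y = 9/7 + (33/7)e^(-7x)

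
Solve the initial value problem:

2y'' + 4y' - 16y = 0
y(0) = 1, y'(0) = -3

General solution: y = C₁e^(2x) + C₂e^(-4x)
Applying ICs: C₁ = 1/6, C₂ = 5/6
Particular solution: y = (1/6)e^(2x) + (5/6)e^(-4x)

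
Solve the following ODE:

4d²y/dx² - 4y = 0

Characteristic equation: 4r² - 4 = 0
Divide by 4: r² - 1 = 0
Roots: r = 1, -1 (distinct real)
General solution: y = C₁e^x + C₂e^(-x)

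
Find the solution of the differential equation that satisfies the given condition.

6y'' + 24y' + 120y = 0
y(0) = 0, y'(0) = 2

General solution: y = e^(-2x)(C₁cos(4x) + C₂sin(4x))
Complex roots r = -2 ± 4i
Applying ICs: C₁ = 0, C₂ = 1/2
Particular solution: y = e^(-2x)((1/2)sin(4x))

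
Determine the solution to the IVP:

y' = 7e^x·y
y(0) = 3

General solution: y = Ce^(7e^x)
Applying IC y(0) = 3:
Particular solution: y = 3e^(7(e^x - 1))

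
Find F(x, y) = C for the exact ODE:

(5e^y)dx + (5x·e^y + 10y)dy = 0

Verify exactness: ∂M/∂y = ∂N/∂x ✓
Find F(x,y) such that ∂F/∂x = M, ∂F/∂y = N
Solution: 5x·e^y + 5y² = C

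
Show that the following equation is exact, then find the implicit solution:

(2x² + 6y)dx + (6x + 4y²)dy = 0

Verify exactness: ∂M/∂y = ∂N/∂x ✓
Find F(x,y) such that ∂F/∂x = M, ∂F/∂y = N
Solution: 2x³/3 + 6xy + 4y³/3 = C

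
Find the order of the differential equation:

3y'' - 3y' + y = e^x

The order is 2 (highest derivative is of order 2).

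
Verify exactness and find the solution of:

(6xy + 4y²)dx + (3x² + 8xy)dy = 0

Verify exactness: ∂M/∂y = ∂N/∂x ✓
Find F(x,y) such that ∂F/∂x = M, ∂F/∂y = N
Solution: 3x²y + 4xy² = C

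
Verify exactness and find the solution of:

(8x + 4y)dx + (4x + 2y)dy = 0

Verify exactness: ∂M/∂y = ∂N/∂x ✓
Find F(x,y) such that ∂F/∂x = M, ∂F/∂y = N
Solution: 4x² + 4xy + y² = C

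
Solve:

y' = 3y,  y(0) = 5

General solution: y = Ce^(3x)
Applying IC y(0) = 5:
Particular solution: y = 5e^(3x)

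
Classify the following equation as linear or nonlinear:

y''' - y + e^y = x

Nonlinear (e^y is nonlinear in y)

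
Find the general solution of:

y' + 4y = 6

Using integrating factor method:

General solution: y = 3/2 + Ce^(-4x)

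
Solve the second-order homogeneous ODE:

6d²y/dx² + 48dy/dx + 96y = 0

Characteristic equation: 6r² + 48r + 96 = 0
Divide by 6: r² + 8r + 16 = 0
Factored: (r + 4)² = 0
Repeated root: r = -4
General solution: y = (C₁ + C₂x)e^(-4x)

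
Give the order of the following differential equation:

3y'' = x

The order is 2 (highest derivative is of order 2).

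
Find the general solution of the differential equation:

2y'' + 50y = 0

Characteristic equation: 2r² + 50 = 0
Divide by 2: r² + 25 = 0
Roots: r = ±5i (complex conjugates)
General solution: y = C₁cos(5x) + C₂sin(5x)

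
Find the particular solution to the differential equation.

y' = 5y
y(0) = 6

General solution: y = Ce^(5x)
Applying IC y(0) = 6:
Particular solution: y = 6e^(5x)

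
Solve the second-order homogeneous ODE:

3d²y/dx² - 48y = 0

Characteristic equation: 3r² - 48 = 0
Divide by 3: r² - 16 = 0
Roots: r = 4, -4 (distinct real)
General solution: y = C₁e^(4x) + C₂e^(-4x)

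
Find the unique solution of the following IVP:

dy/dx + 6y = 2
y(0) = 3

General solution: y = 1/3 + Ce^(-6x)
Applying y(0) = 3: C = 3 - 1/3 = 8/3
Particular solution: y = 1/3 + (8/3)e^(-6x)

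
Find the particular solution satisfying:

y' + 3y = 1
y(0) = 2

General solution: y = 1/3 + Ce^(-3x)
Applying y(0) = 2: C = 2 - 1/3 = 5/3
Particular solution: y = 1/3 + (5/3)e^(-3x)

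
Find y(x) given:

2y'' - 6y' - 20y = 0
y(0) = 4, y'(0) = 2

General solution: y = C₁e^(5x) + C₂e^(-2x)
Applying ICs: C₁ = 10/7, C₂ = 18/7
Particular solution: y = (10/7)e^(5x) + (18/7)e^(-2x)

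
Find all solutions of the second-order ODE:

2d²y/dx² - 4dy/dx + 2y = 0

Characteristic equation: 2r² - 4r + 2 = 0
Divide by 2: r² - 2r + 1 = 0
Factored: (r - 1)² = 0
Repeated root: r = 1
General solution: y = (C₁ + C₂x)e^x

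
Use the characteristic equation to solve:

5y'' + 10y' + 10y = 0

Characteristic equation: 5r² + 10r + 10 = 0
Divide by 5: r² + 2r + 2 = 0
Roots: r = -1 ± i (complex conjugates)
General solution: y = e^(-x)(C₁cos(x) + C₂sin(x))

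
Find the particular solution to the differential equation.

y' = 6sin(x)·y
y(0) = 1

General solution: y = Ce^(-6cos(x))
Applying IC y(0) = 1:
Particular solution: y = e^(6(1-cos(x)))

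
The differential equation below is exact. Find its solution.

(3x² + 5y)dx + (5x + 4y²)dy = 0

Verify exactness: ∂M/∂y = ∂N/∂x ✓
Find F(x,y) such that ∂F/∂x = M, ∂F/∂y = N
Solution: x³ + 5xy + 4y³/3 = C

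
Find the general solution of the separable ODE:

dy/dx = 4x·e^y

Separating variables and integrating:
-e^(-y) = 2x² + C

General solution: y = -ln(C - 2x²)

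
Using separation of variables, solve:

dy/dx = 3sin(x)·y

Separating variables and integrating:
ln|y| = -3cos(x) + C

General solution: y = Ce^(-3cos(x))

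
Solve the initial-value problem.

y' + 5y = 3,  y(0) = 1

General solution: y = 3/5 + Ce^(-5x)
Applying y(0) = 1: C = 1 - 3/5 = 2/5
Particular solution: y = 3/5 + (2/5)e^(-5x)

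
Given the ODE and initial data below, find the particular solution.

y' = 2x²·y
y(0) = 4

General solution: y = Ce^(2x³/3)
Applying IC y(0) = 4:
Particular solution: y = 4e^(2x³/3)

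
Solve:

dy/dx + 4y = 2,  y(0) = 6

General solution: y = 1/2 + Ce^(-4x)
Applying y(0) = 6: C = 6 - 1/2 = 11/2
Particular solution: y = 1/2 + (11/2)e^(-4x)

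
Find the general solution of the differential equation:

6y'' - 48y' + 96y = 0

Characteristic equation: 6r² - 48r + 96 = 0
Divide by 6: r² - 8r + 16 = 0
Factored: (r - 4)² = 0
Repeated root: r = 4
General solution: y = (C₁ + C₂x)e^(4x)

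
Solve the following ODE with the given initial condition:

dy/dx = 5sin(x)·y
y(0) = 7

General solution: y = Ce^(-5cos(x))
Applying IC y(0) = 7:
Particular solution: y = 7e^(5(1-cos(x)))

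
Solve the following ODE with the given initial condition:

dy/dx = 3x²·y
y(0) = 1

General solution: y = Ce^(x³)
Applying IC y(0) = 1:
Particular solution: y = e^(x³)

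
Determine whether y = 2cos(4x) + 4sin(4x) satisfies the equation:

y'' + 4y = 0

Verification:
y'' = -32cos(4x) - 64sin(4x)
y'' + 4y ≠ 0 (frequency mismatch: got 16 instead of 4)

No, it is not a solution.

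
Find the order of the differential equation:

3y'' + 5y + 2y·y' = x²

The order is 2 (highest derivative is of order 2).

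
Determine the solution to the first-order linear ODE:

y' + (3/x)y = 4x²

Using integrating factor method:

General solution: y = (2/3)x^3 + Cx^(-3)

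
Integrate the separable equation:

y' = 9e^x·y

Separating variables and integrating:
ln|y| = 9e^x + C

General solution: y = Ce^(9e^x)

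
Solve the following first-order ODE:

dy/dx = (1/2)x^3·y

Separating variables and integrating:
ln|y| = x^4/8 + C

General solution: y = Ce^(x^4/8)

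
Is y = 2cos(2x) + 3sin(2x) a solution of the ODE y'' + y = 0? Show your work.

Verification:
y'' = -8cos(2x) - 12sin(2x)
y'' + y ≠ 0 (frequency mismatch: got 4 instead of 1)

No, it is not a solution.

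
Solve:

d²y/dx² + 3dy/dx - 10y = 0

Characteristic equation: r² + 3r - 10 = 0
Roots: r = 2, -5 (distinct real)
General solution: y = C₁e^(2x) + C₂e^(-5x)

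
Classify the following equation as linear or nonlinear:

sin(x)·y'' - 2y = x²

Linear (y and its derivatives appear to the first power only, no products of y terms)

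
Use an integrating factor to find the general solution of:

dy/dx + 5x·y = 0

Using integrating factor method:

General solution: y = Ce^(-5x^2/2)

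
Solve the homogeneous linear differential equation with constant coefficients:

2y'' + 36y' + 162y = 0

Characteristic equation: 2r² + 36r + 162 = 0
Divide by 2: r² + 18r + 81 = 0
Factored: (r + 9)² = 0
Repeated root: r = -9
General solution: y = (C₁ + C₂x)e^(-9x)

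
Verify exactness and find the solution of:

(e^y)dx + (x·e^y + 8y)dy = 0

Verify exactness: ∂M/∂y = ∂N/∂x ✓
Find F(x,y) such that ∂F/∂x = M, ∂F/∂y = N
Solution: x·e^y + 4y² = C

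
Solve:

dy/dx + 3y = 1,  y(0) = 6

General solution: y = 1/3 + Ce^(-3x)
Applying y(0) = 6: C = 6 - 1/3 = 17/3
Particular solution: y = 1/3 + (17/3)e^(-3x)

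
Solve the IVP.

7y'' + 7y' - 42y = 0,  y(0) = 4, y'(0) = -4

General solution: y = C₁e^(2x) + C₂e^(-3x)
Applying ICs: C₁ = 8/5, C₂ = 12/5
Particular solution: y = (8/5)e^(2x) + (12/5)e^(-3x)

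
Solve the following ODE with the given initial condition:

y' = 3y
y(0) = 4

General solution: y = Ce^(3x)
Applying IC y(0) = 4:
Particular solution: y = 4e^(3x)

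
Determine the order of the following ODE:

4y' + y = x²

The order is 1 (highest derivative is of order 1).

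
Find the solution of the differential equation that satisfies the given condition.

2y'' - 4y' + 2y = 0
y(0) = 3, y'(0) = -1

General solution: y = (C₁ + C₂x)e^x
Repeated root r = 1
Applying ICs: C₁ = 3, C₂ = -4
Particular solution: y = (3 - 4x)e^x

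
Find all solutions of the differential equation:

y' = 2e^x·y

Separating variables and integrating:
ln|y| = 2e^x + C

General solution: y = Ce^(2e^x)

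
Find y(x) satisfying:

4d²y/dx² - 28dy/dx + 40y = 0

Characteristic equation: 4r² - 28r + 40 = 0
Divide by 4: r² - 7r + 10 = 0
Roots: r = 5, 2 (distinct real)
General solution: y = C₁e^(5x) + C₂e^(2x)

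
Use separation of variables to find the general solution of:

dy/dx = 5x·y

Separating variables and integrating:
ln|y| = 5x^2/2 + C

General solution: y = Ce^(5x^2/2)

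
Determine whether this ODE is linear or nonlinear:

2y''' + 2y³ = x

Nonlinear (y³ term)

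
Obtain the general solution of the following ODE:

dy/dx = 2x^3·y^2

Separating variables and integrating:
-1/y = x^4/2 + C

General solution: y^-1 = (-1/2)x^4 + C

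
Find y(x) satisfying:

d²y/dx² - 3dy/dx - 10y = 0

Characteristic equation: r² - 3r - 10 = 0
Roots: r = 5, -2 (distinct real)
General solution: y = C₁e^(5x) + C₂e^(-2x)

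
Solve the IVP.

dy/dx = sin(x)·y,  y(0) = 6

General solution: y = Ce^(-cos(x))
Applying IC y(0) = 6:
Particular solution: y = 6e^(1-cos(x))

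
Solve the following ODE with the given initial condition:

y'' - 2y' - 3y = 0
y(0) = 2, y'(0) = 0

General solution: y = C₁e^(3x) + C₂e^(-x)
Applying ICs: C₁ = 1/2, C₂ = 3/2
Particular solution: y = (1/2)e^(3x) + (3/2)e^(-x)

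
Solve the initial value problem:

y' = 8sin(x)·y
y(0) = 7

General solution: y = Ce^(-8cos(x))
Applying IC y(0) = 7:
Particular solution: y = 7e^(8(1-cos(x)))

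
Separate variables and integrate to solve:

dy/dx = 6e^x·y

Separating variables and integrating:
ln|y| = 6e^x + C

General solution: y = Ce^(6e^x)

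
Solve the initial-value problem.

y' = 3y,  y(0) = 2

General solution: y = Ce^(3x)
Applying IC y(0) = 2:
Particular solution: y = 2e^(3x)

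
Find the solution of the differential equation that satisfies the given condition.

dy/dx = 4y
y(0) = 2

General solution: y = Ce^(4x)
Applying IC y(0) = 2:
Particular solution: y = 2e^(4x)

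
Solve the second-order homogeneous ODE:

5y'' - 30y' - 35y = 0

Characteristic equation: 5r² - 30r - 35 = 0
Divide by 5: r² - 6r - 7 = 0
Roots: r = 7, -1 (distinct real)
General solution: y = C₁e^(7x) + C₂e^(-x)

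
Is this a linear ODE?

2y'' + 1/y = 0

No. Nonlinear (1/y term)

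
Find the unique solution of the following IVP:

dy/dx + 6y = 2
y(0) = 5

General solution: y = 1/3 + Ce^(-6x)
Applying y(0) = 5: C = 5 - 1/3 = 14/3
Particular solution: y = 1/3 + (14/3)e^(-6x)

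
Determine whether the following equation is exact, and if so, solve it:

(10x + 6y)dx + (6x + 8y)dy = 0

Verify exactness: ∂M/∂y = ∂N/∂x ✓
Find F(x,y) such that ∂F/∂x = M, ∂F/∂y = N
Solution: 5x² + 6xy + 4y² = C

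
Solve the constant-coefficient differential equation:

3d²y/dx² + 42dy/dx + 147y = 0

Characteristic equation: 3r² + 42r + 147 = 0
Divide by 3: r² + 14r + 49 = 0
Factored: (r + 7)² = 0
Repeated root: r = -7
General solution: y = (C₁ + C₂x)e^(-7x)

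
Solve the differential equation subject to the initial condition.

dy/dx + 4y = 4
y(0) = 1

General solution: y = 1 + Ce^(-4x)
Applying y(0) = 1: C = 1 - 1 = 0
Particular solution: y = 1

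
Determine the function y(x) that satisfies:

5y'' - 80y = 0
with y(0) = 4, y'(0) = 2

General solution: y = C₁e^(4x) + C₂e^(-4x)
Applying ICs: C₁ = 9/4, C₂ = 7/4
Particular solution: y = (9/4)e^(4x) + (7/4)e^(-4x)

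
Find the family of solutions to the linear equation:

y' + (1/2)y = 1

Using integrating factor method:

General solution: y = 2 + Ce^(-x/2)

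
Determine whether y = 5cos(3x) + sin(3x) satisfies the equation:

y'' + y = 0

Verification:
y'' = -45cos(3x) - 9sin(3x)
y'' + y ≠ 0 (frequency mismatch: got 9 instead of 1)

No, it is not a solution.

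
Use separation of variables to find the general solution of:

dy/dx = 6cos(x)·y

Separating variables and integrating:
ln|y| = 6sin(x) + C

General solution: y = Ce^(6sin(x))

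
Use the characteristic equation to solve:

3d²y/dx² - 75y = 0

Characteristic equation: 3r² - 75 = 0
Divide by 3: r² - 25 = 0
Roots: r = 5, -5 (distinct real)
General solution: y = C₁e^(5x) + C₂e^(-5x)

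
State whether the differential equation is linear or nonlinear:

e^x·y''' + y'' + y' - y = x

Linear (y and its derivatives appear to the first power only, no products of y terms)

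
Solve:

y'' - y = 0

Characteristic equation: r² - 1 = 0
Roots: r = 1, -1 (distinct real)
General solution: y = C₁e^x + C₂e^(-x)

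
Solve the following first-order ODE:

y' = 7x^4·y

Separating variables and integrating:
ln|y| = 7x^5/5 + C

General solution: y = Ce^(7x^5/5)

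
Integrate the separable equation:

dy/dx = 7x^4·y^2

Separating variables and integrating:
-1/y = 7x^5/5 + C

General solution: y^-1 = (-7/5)x^5 + C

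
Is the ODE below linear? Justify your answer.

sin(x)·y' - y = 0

Yes. Linear (y and its derivatives appear to the first power only, no products of y terms)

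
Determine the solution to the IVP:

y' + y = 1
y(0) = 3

General solution: y = 1 + Ce^(-x)
Applying y(0) = 3: C = 3 - 1 = 2
Particular solution: y = 1 + 2e^(-x)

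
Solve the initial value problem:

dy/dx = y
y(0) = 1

General solution: y = Ce^x
Applying IC y(0) = 1:
Particular solution: y = e^x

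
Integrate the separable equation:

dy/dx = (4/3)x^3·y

Separating variables and integrating:
ln|y| = x^4/3 + C

General solution: y = Ce^(x^4/3)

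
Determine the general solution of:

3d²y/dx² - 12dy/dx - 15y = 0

Characteristic equation: 3r² - 12r - 15 = 0
Divide by 3: r² - 4r - 5 = 0
Roots: r = 5, -1 (distinct real)
General solution: y = C₁e^(5x) + C₂e^(-x)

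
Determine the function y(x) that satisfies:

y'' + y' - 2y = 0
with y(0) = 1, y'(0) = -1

General solution: y = C₁e^x + C₂e^(-2x)
Applying ICs: C₁ = 1/3, C₂ = 2/3
Particular solution: y = (1/3)e^x + (2/3)e^(-2x)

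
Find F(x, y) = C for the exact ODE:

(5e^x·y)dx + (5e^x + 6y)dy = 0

Verify exactness: ∂M/∂y = ∂N/∂x ✓
Find F(x,y) such that ∂F/∂x = M, ∂F/∂y = N
Solution: 5e^x·y + 3y² = C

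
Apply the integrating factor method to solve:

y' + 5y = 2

Using integrating factor method:

General solution: y = 2/5 + Ce^(-5x)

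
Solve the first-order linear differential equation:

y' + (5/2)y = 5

Using integrating factor method:

General solution: y = 2 + Ce^(-5x/2)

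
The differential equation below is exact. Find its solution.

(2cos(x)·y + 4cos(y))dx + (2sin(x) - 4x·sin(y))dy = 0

Verify exactness: ∂M/∂y = ∂N/∂x ✓
Find F(x,y) such that ∂F/∂x = M, ∂F/∂y = N
Solution: 2sin(x)·y + 4x·cos(y) = C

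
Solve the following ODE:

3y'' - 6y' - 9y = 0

Characteristic equation: 3r² - 6r - 9 = 0
Divide by 3: r² - 2r - 3 = 0
Roots: r = 3, -1 (distinct real)
General solution: y = C₁e^(3x) + C₂e^(-x)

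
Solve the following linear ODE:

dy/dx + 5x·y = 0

Using integrating factor method:

General solution: y = Ce^(-5x^2/2)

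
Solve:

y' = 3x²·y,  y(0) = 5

General solution: y = Ce^(x³)
Applying IC y(0) = 5:
Particular solution: y = 5e^(x³)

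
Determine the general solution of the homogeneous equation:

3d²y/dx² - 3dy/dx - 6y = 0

Characteristic equation: 3r² - 3r - 6 = 0
Divide by 3: r² - r - 2 = 0
Roots: r = 2, -1 (distinct real)
General solution: y = C₁e^(2x) + C₂e^(-x)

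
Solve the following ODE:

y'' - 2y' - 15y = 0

Characteristic equation: r² - 2r - 15 = 0
Roots: r = 5, -3 (distinct real)
General solution: y = C₁e^(5x) + C₂e^(-3x)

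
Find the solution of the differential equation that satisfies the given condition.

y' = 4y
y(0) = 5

General solution: y = Ce^(4x)
Applying IC y(0) = 5:
Particular solution: y = 5e^(4x)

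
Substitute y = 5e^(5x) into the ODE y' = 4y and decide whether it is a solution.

Verification:
y = 5e^(5x)
y' = 25e^(5x)
But 4y = 20e^(5x)
y' ≠ 4y — the derivative does not match

No, it is not a solution.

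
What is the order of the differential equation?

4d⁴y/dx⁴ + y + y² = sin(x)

The order is 4 (highest derivative is of order 4).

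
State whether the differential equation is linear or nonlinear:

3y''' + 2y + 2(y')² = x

Nonlinear ((y')² term)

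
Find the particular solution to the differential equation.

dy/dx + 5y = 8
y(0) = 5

General solution: y = 8/5 + Ce^(-5x)
Applying y(0) = 5: C = 5 - 8/5 = 17/5
Particular solution: y = 8/5 + (17/5)e^(-5x)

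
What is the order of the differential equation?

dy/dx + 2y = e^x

The order is 1 (highest derivative is of order 1).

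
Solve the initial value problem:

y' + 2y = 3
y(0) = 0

General solution: y = 3/2 + Ce^(-2x)
Applying y(0) = 0: C = 0 - 3/2 = -3/2
Particular solution: y = 3/2 - (3/2)e^(-2x)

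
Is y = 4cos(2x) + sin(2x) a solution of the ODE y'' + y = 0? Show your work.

Verification:
y'' = -16cos(2x) - 4sin(2x)
y'' + y ≠ 0 (frequency mismatch: got 4 instead of 1)

No, it is not a solution.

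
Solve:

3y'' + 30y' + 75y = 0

Characteristic equation: 3r² + 30r + 75 = 0
Divide by 3: r² + 10r + 25 = 0
Factored: (r + 5)² = 0
Repeated root: r = -5
General solution: y = (C₁ + C₂x)e^(-5x)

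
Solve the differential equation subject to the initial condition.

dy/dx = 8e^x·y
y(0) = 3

General solution: y = Ce^(8e^x)
Applying IC y(0) = 3:
Particular solution: y = 3e^(8(e^x - 1))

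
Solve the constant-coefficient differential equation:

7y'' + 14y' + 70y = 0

Characteristic equation: 7r² + 14r + 70 = 0
Divide by 7: r² + 2r + 10 = 0
Roots: r = -1 ± 3i (complex conjugates)
General solution: y = e^(-x)(C₁cos(3x) + C₂sin(3x))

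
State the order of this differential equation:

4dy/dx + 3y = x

The order is 1 (highest derivative is of order 1).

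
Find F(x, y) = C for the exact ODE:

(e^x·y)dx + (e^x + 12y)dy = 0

Verify exactness: ∂M/∂y = ∂N/∂x ✓
Find F(x,y) such that ∂F/∂x = M, ∂F/∂y = N
Solution: e^x·y + 6y² = C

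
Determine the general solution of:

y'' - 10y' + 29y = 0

Characteristic equation: r² - 10r + 29 = 0
Roots: r = 5 ± 2i (complex conjugates)
General solution: y = e^(5x)(C₁cos(2x) + C₂sin(2x))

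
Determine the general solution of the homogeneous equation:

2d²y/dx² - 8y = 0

Characteristic equation: 2r² - 8 = 0
Divide by 2: r² - 4 = 0
Roots: r = 2, -2 (distinct real)
General solution: y = C₁e^(2x) + C₂e^(-2x)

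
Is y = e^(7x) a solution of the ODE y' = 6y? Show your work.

Verification:
y = e^(7x)
y' = 7e^(7x)
But 6y = 6e^(7x)
y' ≠ 6y — the derivative does not match

No, it is not a solution.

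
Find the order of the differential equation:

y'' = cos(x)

The order is 2 (highest derivative is of order 2).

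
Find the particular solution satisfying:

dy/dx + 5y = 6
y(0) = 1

General solution: y = 6/5 + Ce^(-5x)
Applying y(0) = 1: C = 1 - 6/5 = -1/5
Particular solution: y = 6/5 - (1/5)e^(-5x)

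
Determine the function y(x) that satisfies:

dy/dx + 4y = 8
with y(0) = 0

General solution: y = 2 + Ce^(-4x)
Applying y(0) = 0: C = 0 - 2 = -2
Particular solution: y = 2 - 2e^(-4x)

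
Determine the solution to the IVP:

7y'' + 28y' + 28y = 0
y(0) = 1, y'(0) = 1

General solution: y = (C₁ + C₂x)e^(-2x)
Repeated root r = -2
Applying ICs: C₁ = 1, C₂ = 3
Particular solution: y = (1 + 3x)e^(-2x)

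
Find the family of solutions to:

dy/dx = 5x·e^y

Separating variables and integrating:
-e^(-y) = 5x²/2 + C

General solution: y = -ln(C - 5x²/2)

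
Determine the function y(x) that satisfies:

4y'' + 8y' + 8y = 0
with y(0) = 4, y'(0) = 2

General solution: y = e^(-x)(C₁cos(x) + C₂sin(x))
Complex roots r = -1 ± i
Applying ICs: C₁ = 4, C₂ = 6
Particular solution: y = e^(-x)(4cos(x) + 6sin(x))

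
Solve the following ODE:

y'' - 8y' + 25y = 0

Characteristic equation: r² - 8r + 25 = 0
Roots: r = 4 ± 3i (complex conjugates)
General solution: y = e^(4x)(C₁cos(3x) + C₂sin(3x))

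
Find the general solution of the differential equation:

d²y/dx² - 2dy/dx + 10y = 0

Characteristic equation: r² - 2r + 10 = 0
Roots: r = 1 ± 3i (complex conjugates)
General solution: y = e^x(C₁cos(3x) + C₂sin(3x))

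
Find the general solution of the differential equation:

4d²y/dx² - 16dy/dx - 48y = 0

Characteristic equation: 4r² - 16r - 48 = 0
Divide by 4: r² - 4r - 12 = 0
Roots: r = 6, -2 (distinct real)
General solution: y = C₁e^(6x) + C₂e^(-2x)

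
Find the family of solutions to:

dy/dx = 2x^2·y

Separating variables and integrating:
ln|y| = 2x^3/3 + C

General solution: y = Ce^(2x^3/3)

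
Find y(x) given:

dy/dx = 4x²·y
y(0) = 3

General solution: y = Ce^(4x³/3)
Applying IC y(0) = 3:
Particular solution: y = 3e^(4x³/3)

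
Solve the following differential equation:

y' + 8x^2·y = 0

Using integrating factor method:

General solution: y = Ce^(-8x^3/3)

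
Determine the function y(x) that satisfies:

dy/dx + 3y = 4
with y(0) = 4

General solution: y = 4/3 + Ce^(-3x)
Applying y(0) = 4: C = 4 - 4/3 = 8/3
Particular solution: y = 4/3 + (8/3)e^(-3x)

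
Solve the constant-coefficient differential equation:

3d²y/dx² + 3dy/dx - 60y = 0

Characteristic equation: 3r² + 3r - 60 = 0
Divide by 3: r² + r - 20 = 0
Roots: r = 4, -5 (distinct real)
General solution: y = C₁e^(4x) + C₂e^(-5x)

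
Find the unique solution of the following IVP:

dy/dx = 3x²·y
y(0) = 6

General solution: y = Ce^(x³)
Applying IC y(0) = 6:
Particular solution: y = 6e^(x³)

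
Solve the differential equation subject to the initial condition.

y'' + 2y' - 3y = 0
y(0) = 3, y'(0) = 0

General solution: y = C₁e^x + C₂e^(-3x)
Applying ICs: C₁ = 9/4, C₂ = 3/4
Particular solution: y = (9/4)e^x + (3/4)e^(-3x)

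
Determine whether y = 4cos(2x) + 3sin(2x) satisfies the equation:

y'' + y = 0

Verification:
y'' = -16cos(2x) - 12sin(2x)
y'' + y ≠ 0 (frequency mismatch: got 4 instead of 1)

No, it is not a solution.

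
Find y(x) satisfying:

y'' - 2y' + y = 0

Characteristic equation: r² - 2r + 1 = 0
Factored: (r - 1)² = 0
Repeated root: r = 1
General solution: y = (C₁ + C₂x)e^x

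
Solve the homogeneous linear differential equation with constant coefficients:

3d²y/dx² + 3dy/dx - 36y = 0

Characteristic equation: 3r² + 3r - 36 = 0
Divide by 3: r² + r - 12 = 0
Roots: r = 3, -4 (distinct real)
General solution: y = C₁e^(3x) + C₂e^(-4x)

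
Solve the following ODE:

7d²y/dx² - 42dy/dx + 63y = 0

Characteristic equation: 7r² - 42r + 63 = 0
Divide by 7: r² - 6r + 9 = 0
Factored: (r - 3)² = 0
Repeated root: r = 3
General solution: y = (C₁ + C₂x)e^(3x)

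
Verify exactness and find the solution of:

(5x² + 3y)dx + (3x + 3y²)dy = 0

Verify exactness: ∂M/∂y = ∂N/∂x ✓
Find F(x,y) such that ∂F/∂x = M, ∂F/∂y = N
Solution: 5x³/3 + 3xy + y³ = C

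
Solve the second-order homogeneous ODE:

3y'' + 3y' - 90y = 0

Characteristic equation: 3r² + 3r - 90 = 0
Divide by 3: r² + r - 30 = 0
Roots: r = 5, -6 (distinct real)
General solution: y = C₁e^(5x) + C₂e^(-6x)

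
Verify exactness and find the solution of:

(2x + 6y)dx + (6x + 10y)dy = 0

Verify exactness: ∂M/∂y = ∂N/∂x ✓
Find F(x,y) such that ∂F/∂x = M, ∂F/∂y = N
Solution: x² + 6xy + 5y² = C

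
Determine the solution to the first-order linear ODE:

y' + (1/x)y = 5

Using integrating factor method:

General solution: y = (5/2)x + C/x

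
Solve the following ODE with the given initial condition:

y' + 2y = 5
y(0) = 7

General solution: y = 5/2 + Ce^(-2x)
Applying y(0) = 7: C = 7 - 5/2 = 9/2
Particular solution: y = 5/2 + (9/2)e^(-2x)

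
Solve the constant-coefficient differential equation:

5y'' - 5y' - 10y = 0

Characteristic equation: 5r² - 5r - 10 = 0
Divide by 5: r² - r - 2 = 0
Roots: r = 2, -1 (distinct real)
General solution: y = C₁e^(2x) + C₂e^(-x)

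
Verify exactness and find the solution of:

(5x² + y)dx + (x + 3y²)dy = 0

Verify exactness: ∂M/∂y = ∂N/∂x ✓
Find F(x,y) such that ∂F/∂x = M, ∂F/∂y = N
Solution: 5x³/3 + xy + y³ = C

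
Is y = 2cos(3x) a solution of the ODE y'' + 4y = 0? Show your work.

Verification:
y'' = -18cos(3x)
y'' + 4y ≠ 0 (frequency mismatch: got 9 instead of 4)

No, it is not a solution.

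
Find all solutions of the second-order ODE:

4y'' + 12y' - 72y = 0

Characteristic equation: 4r² + 12r - 72 = 0
Divide by 4: r² + 3r - 18 = 0
Roots: r = 3, -6 (distinct real)
General solution: y = C₁e^(3x) + C₂e^(-6x)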